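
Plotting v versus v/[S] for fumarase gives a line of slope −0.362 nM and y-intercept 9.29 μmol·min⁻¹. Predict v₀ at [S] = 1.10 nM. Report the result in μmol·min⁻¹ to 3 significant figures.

6.99 μmol·min⁻¹

In the Eadie–Hofstee form v = Vmax − Km·(v/[S]), the slope is −Km and the intercept is Vmax, so Km = 0.362 nM and Vmax = 9.29 μmol·min⁻¹.
v = 9.29 × 1.10/(0.362 + 1.10) = 6.99 μmol·min⁻¹.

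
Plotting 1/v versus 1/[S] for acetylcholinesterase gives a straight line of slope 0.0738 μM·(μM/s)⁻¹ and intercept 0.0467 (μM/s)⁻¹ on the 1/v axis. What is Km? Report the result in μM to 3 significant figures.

y-intercept = 1/Vmax ⇒ Vmax = 21.4 μM/s; slope = Km/Vmax ⇒ Km = slope × Vmax.
Km = 0.0738 × 21.4 = 1.58 μM.

1.58 μM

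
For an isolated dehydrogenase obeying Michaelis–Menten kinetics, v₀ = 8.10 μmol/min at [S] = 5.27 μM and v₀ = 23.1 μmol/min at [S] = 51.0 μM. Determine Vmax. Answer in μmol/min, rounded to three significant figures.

In reciprocal form, 1/v = (Km/Vmax)·(1/[S]) + 1/Vmax. The two points give (1/[S], 1/v) = (0.1898, 0.1235) and (0.01961, 0.04329).
Slope = (0.1235 − 0.04329)/(0.1898 − 0.01961) = 0.4712; intercept = 0.1235 − 0.4712×0.1898 = 0.03405.
Vmax = 1/intercept = 29.4 μmol/min; Km = slope × Vmax = 0.4712 × 29.4 = 13.8 μM.

29.4 μmol/min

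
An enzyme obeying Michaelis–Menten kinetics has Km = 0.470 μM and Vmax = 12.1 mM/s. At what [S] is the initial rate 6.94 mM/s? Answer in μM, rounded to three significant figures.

The required fractional saturation is v/Vmax = 6.94/12.1 = 0.5736.
Then [S]/(Km+[S]) = 0.5736 ⇒ [S] = 0.470 × 0.5736/(1 − 0.5736) = 0.632 μM.

0.632 μM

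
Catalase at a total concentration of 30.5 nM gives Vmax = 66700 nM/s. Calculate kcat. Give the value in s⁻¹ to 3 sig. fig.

kcat = Vmax/[E]total = 66700 nM/s / 30.5 nM = 2190 s⁻¹.

2190 s⁻¹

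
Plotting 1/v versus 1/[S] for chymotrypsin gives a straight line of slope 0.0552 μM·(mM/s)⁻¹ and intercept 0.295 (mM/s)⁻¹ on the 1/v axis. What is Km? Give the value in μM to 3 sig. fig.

0.187 μM

y-intercept = 1/Vmax ⇒ Vmax = 3.39 mM/s; slope = Km/Vmax ⇒ Km = slope × Vmax.
Km = 0.0552 × 3.39 = 0.187 μM.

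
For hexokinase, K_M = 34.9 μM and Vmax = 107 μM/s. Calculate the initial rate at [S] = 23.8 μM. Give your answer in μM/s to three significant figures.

43.4 μM/s

v = Vmax·[S]/(Km + [S]) = 107 × 23.8 / (34.9 + 23.8)
  = 2547 / 58.70 = 43.4 μM/s.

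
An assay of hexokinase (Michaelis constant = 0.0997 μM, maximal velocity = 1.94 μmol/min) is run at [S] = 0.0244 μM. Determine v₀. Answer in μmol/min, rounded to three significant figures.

[S]/(Km+[S]) = 0.0244/0.1241 = 0.1966, the fractional saturation.
v = 0.1966 × Vmax = 0.1966 × 1.94 = 0.381 μmol/min.

0.381 μmol/min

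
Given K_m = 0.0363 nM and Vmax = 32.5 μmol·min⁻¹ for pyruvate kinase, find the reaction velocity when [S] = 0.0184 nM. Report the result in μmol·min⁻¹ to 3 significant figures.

10.9 μmol·min⁻¹

v = Vmax·[S]/(Km + [S]) = 32.5 × 0.0184 / (0.0363 + 0.0184)
  = 0.5980 / 0.05470 = 10.9 μmol·min⁻¹.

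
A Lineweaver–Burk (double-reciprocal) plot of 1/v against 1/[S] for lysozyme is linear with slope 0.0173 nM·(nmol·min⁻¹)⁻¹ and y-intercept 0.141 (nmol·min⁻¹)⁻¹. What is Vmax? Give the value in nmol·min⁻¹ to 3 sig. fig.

The y-intercept of a Lineweaver–Burk plot equals 1/Vmax, so Vmax = 1/0.141 = 7.09 nmol·min⁻¹.

7.09 nmol·min⁻¹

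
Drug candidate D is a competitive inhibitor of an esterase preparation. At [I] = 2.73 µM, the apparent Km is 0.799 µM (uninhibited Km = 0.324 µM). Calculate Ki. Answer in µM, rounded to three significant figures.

1.86 µM

Competitive: Km,app = α·Km with α = 1 + [I]/Ki.
α = Km,app/Km = 0.799/0.324 = 2.466.
Since α = 1 + [I]/Ki, [I]/Ki = 2.466 − 1 = 1.466 and Ki = 2.73/1.466 = 1.86 µM.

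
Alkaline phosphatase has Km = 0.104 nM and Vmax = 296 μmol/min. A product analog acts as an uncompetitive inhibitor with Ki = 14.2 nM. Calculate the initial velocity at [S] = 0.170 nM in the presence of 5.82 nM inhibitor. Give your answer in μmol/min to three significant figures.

146 μmol/min

α = 1 + [I]/Ki = 1 + 5.82/14.2 = 1.410.
For an uncompetitive inhibitor, both parameters are divided by α, giving Vmax/α and Km/α: Km,app = 0.0738 nM, Vmax,app = 210 μmol/min.
v = Vmax,app·[S]/(Km,app + [S]) = 210 × 0.170/(0.0738 + 0.170) = 146 μmol/min.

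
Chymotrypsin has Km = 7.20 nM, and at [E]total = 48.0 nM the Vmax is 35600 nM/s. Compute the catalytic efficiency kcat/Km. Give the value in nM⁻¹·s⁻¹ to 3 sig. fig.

kcat = Vmax/[E]total = 35600/48.0 = 742 s⁻¹.
kcat/Km = 742/7.20 = 103 nM⁻¹·s⁻¹.

103 nM⁻¹·s⁻¹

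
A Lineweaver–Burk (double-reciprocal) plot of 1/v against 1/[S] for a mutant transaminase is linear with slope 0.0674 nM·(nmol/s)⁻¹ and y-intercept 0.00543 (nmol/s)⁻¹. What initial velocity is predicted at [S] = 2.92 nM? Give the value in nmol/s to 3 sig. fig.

35.1 nmol/s

The y-intercept is 1/Vmax, so Vmax = 1/0.00543 = 184 nmol/s.
The slope is Km/Vmax, so Km = 0.0674 × 184 = 12.4 nM.
Then v = 184 × 2.92/(12.4 + 2.92) = 35.1 nmol/s.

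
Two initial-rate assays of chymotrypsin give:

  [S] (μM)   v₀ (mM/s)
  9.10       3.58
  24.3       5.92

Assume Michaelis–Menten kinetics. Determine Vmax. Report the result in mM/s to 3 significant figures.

In reciprocal form, 1/v = (Km/Vmax)·(1/[S]) + 1/Vmax. The two points give (1/[S], 1/v) = (0.1099, 0.2793) and (0.04115, 0.1689).
Slope = (0.2793 − 0.1689)/(0.1099 − 0.04115) = 1.606; intercept = 0.2793 − 1.606×0.1099 = 0.1028.
Vmax = 1/intercept = 9.73 mM/s; Km = slope × Vmax = 1.606 × 9.73 = 15.6 μM.

9.73 mM/s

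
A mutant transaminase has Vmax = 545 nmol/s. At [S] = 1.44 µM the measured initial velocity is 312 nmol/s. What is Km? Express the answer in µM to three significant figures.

v/Vmax = 312/545 = 0.5725 = [S]/(Km+[S]).
So Km + [S] = [S]/0.5725 = 2.515 µM, giving Km = 2.515 − 1.44 = 1.08 µM.

1.08 µM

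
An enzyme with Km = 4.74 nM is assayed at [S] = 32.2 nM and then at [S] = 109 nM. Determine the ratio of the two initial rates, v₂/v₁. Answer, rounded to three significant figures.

1.10

Since Vmax cancels, v₂/v₁ = [S]₂(Km+[S]₁) / [S]₁(Km+[S]₂).
= 109×(4.74+32.2) / (32.2×(4.74+109)) = 4026/3662 = 1.10.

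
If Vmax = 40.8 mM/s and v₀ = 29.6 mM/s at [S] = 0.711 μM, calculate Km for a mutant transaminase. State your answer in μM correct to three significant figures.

From v = Vmax[S]/(Km+[S]), Km = [S](Vmax − v)/v.
Km = 0.711 × (40.8 − 29.6) / 29.6 = 7.963/29.6 = 0.269 μM.

0.269 μM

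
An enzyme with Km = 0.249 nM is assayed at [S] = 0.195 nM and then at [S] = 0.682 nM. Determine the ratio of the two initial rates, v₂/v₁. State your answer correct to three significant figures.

1.67

The fractional saturations are [S]/(Km+[S]) = 0.195/0.4440 = 0.4392 and 0.682/0.9310 = 0.7325.
v₂/v₁ is just their ratio: 0.7325/0.4392 = 1.67.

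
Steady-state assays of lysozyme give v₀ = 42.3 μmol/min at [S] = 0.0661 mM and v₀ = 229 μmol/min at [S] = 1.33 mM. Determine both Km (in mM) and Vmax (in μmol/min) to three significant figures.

Km = 0.399 mM; Vmax = 298 μmol/min

From v = Vmax[S]/(Km+[S]), each point gives Vmax = v(Km+[S])/[S].
Equating: 42.3(Km+0.0661)/0.0661 = 229(Km+1.33)/1.33.
639.9·Km + 42.3 = 172.2·Km + 229, so (639.9 − 172.2)·Km = 229 − 42.3.
Km = 186.7/467.8 = 0.399 mM; then Vmax = 42.3(0.399+0.0661)/0.0661 = 298 μmol/min.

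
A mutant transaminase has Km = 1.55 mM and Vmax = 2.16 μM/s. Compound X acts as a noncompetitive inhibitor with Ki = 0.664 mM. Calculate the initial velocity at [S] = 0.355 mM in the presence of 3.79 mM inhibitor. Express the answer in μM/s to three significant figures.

With α = 1 + [I]/Ki = 1 + 3.79/0.664 = 6.708, the noncompetitive rate law is v = (Vmax/α)·[S] / (Km + [S]).
v = (2.16/6.708)×0.355 / (1.55 + 0.355) = 0.1143/1.905 = 0.0600 μM/s.

0.0600 μM/s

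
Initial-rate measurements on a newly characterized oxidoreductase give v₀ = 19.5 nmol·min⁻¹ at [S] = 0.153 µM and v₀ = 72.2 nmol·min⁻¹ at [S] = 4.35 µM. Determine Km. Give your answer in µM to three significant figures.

In reciprocal form, 1/v = (Km/Vmax)·(1/[S]) + 1/Vmax. The two points give (1/[S], 1/v) = (6.536, 0.05128) and (0.2299, 0.01385).
Slope = (0.05128 − 0.01385)/(6.536 − 0.2299) = 0.005936; intercept = 0.05128 − 0.005936×6.536 = 0.01249.
Vmax = 1/intercept = 80.1 nmol·min⁻¹; Km = slope × Vmax = 0.005936 × 80.1 = 0.475 µM.

0.475 µM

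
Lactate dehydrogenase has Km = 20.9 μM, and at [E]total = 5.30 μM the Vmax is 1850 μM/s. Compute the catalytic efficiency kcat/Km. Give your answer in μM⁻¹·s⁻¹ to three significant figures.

16.7 μM⁻¹·s⁻¹

kcat = Vmax/[E]total = 1850/5.30 = 349 s⁻¹.
kcat/Km = 349/20.9 = 16.7 μM⁻¹·s⁻¹.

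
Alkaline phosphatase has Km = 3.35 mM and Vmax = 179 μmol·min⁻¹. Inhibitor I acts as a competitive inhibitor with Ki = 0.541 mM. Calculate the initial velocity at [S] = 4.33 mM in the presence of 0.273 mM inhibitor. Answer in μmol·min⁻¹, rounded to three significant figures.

82.7 μmol·min⁻¹

With α = 1 + [I]/Ki = 1 + 0.273/0.541 = 1.505, the competitive rate law is v = Vmax[S] / (αKm + [S]).
v = 179×4.33 / (1.505×3.35 + 4.33) = 775.1/9.370 = 82.7 μmol·min⁻¹.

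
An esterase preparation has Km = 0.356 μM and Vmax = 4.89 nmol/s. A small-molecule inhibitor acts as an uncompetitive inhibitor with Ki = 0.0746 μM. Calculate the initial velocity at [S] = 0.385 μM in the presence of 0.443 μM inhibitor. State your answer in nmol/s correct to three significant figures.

0.622 nmol/s

α = 1 + [I]/Ki = 1 + 0.443/0.0746 = 6.938.
For an uncompetitive inhibitor, both parameters are divided by α, giving Vmax/α and Km/α: Km,app = 0.0513 μM, Vmax,app = 0.705 nmol/s.
v = Vmax,app·[S]/(Km,app + [S]) = 0.705 × 0.385/(0.0513 + 0.385) = 0.622 nmol/s.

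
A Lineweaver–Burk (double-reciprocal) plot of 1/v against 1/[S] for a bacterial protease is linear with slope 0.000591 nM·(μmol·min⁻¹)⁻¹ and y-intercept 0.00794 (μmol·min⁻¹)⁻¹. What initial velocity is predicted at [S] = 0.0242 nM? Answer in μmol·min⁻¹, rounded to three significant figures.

30.9 μmol·min⁻¹

The y-intercept is 1/Vmax, so Vmax = 1/0.00794 = 126 μmol·min⁻¹.
The slope is Km/Vmax, so Km = 0.000591 × 126 = 0.0744 nM.
Then v = 126 × 0.0242/(0.0744 + 0.0242) = 30.9 μmol·min⁻¹.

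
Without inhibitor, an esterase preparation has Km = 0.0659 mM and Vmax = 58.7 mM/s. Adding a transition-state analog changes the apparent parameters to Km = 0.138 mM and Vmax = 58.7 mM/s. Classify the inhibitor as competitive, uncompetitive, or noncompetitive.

competitive

Km increases (0.0659 → 0.138 mM) while Vmax is unchanged — the hallmark of competitive inhibition.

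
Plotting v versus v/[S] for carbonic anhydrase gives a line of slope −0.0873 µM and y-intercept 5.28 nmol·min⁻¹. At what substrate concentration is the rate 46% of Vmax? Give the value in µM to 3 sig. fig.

The Eadie–Hofstee slope gives Km = 0.0873 µM (slope = −Km).
v/Vmax = [S]/(Km+[S]) = 0.46 ⇒ [S] = Km·0.46/(1−0.46) = 0.0873 × 0.8519 = 0.0744 µM.

0.0744 µM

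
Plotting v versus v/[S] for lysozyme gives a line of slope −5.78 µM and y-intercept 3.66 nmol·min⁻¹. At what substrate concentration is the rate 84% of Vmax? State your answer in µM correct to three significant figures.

30.3 µM

The Eadie–Hofstee slope gives Km = 5.78 µM (slope = −Km).
v/Vmax = [S]/(Km+[S]) = 0.84 ⇒ [S] = Km·0.84/(1−0.84) = 5.78 × 5.250 = 30.3 µM.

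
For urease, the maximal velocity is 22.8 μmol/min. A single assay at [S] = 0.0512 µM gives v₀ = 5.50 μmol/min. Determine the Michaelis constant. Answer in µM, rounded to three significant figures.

0.161 µM

v/Vmax = 5.50/22.8 = 0.2412 = [S]/(Km+[S]).
So Km + [S] = [S]/0.2412 = 0.2122 µM, giving Km = 0.2122 − 0.0512 = 0.161 µM.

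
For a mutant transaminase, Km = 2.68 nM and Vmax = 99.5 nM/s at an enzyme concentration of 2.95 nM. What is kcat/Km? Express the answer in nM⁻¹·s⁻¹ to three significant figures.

12.6 nM⁻¹·s⁻¹

kcat = Vmax/[E]total = 99.5/2.95 = 33.7 s⁻¹.
kcat/Km = 33.7/2.68 = 12.6 nM⁻¹·s⁻¹.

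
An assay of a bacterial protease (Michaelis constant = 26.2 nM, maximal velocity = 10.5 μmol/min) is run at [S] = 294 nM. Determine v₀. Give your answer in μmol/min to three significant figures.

[S]/(Km+[S]) = 294/320.2 = 0.9182, the fractional saturation.
v = 0.9182 × Vmax = 0.9182 × 10.5 = 9.64 μmol/min.

9.64 μmol/min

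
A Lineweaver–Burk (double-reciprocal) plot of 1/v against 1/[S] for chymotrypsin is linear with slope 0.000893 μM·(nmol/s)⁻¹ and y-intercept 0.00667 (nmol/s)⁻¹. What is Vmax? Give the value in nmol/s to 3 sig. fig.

150 nmol/s

The y-intercept of a Lineweaver–Burk plot equals 1/Vmax, so Vmax = 1/0.00667 = 150 nmol/s.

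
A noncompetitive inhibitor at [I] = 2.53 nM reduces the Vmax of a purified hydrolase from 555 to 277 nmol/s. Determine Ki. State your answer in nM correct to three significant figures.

Noncompetitive: Vmax,app = Vmax/α with α = 1 + [I]/Ki.
α = Vmax/Vmax,app = 555/277 = 2.004.
Since α = 1 + [I]/Ki, [I]/Ki = 2.004 − 1 = 1.004 and Ki = 2.53/1.004 = 2.52 nM.

2.52 nM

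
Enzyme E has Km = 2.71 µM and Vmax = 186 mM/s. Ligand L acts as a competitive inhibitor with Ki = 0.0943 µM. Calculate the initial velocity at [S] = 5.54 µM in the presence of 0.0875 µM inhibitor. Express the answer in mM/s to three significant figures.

With α = 1 + [I]/Ki = 1 + 0.0875/0.0943 = 1.928, the competitive rate law is v = Vmax[S] / (αKm + [S]).
v = 186×5.54 / (1.928×2.71 + 5.54) = 1030/10.76 = 95.7 mM/s.

95.7 mM/s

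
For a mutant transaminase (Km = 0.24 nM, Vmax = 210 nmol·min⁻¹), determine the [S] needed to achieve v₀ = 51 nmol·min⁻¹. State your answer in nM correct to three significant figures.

0.0770 nM

The required fractional saturation is v/Vmax = 51/210 = 0.2429.
Then [S]/(Km+[S]) = 0.2429 ⇒ [S] = 0.24 × 0.2429/(1 − 0.2429) = 0.0770 nM.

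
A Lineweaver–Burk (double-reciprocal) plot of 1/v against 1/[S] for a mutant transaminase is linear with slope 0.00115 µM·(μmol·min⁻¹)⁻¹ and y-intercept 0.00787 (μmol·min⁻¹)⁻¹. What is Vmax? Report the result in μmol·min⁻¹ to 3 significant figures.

127 μmol·min⁻¹

The y-intercept of a Lineweaver–Burk plot equals 1/Vmax, so Vmax = 1/0.00787 = 127 μmol·min⁻¹.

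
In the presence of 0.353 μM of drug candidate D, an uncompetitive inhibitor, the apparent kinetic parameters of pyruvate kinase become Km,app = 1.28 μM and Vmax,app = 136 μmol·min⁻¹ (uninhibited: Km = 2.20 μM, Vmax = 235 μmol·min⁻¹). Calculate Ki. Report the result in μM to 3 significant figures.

Uncompetitive: Vmax,app = Vmax/α (and Km,app = Km/α) with α = 1 + [I]/Ki.
α = Vmax/Vmax,app = 235/136 = 1.728.
Ki = [I]/(α − 1) = 0.353/0.7279 = 0.485 μM.

0.485 μM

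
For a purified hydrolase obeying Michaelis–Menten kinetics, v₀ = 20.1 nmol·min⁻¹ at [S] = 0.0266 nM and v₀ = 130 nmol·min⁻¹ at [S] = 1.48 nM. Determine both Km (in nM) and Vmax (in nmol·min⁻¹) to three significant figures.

From v = Vmax[S]/(Km+[S]), each point gives Vmax = v(Km+[S])/[S].
Equating: 20.1(Km+0.0266)/0.0266 = 130(Km+1.48)/1.48.
755.6·Km + 20.1 = 87.84·Km + 130, so (755.6 − 87.84)·Km = 130 − 20.1.
Km = 109.9/667.8 = 0.165 nM; then Vmax = 20.1(0.165+0.0266)/0.0266 = 144 nmol·min⁻¹.

Km = 0.165 nM; Vmax = 144 nmol·min⁻¹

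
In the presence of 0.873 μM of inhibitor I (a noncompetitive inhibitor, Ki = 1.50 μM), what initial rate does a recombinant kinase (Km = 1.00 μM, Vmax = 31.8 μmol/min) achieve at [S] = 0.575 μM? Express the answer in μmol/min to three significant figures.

7.34 μmol/min

With α = 1 + [I]/Ki = 1 + 0.873/1.50 = 1.582, the noncompetitive rate law is v = (Vmax/α)·[S] / (Km + [S]).
v = (31.8/1.582)×0.575 / (1.00 + 0.575) = 11.56/1.575 = 7.34 μmol/min.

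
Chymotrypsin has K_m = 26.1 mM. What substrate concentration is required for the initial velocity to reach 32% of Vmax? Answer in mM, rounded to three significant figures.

v/Vmax = [S]/(Km+[S]) = 0.32, so [S] = Km·0.32/(1 − 0.32) = 26.1 × 0.4706.
[S] = 12.3 mM.

12.3 mM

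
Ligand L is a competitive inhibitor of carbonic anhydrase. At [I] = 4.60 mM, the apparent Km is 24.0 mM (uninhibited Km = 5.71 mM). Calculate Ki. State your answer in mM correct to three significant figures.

Competitive: Km,app = α·Km with α = 1 + [I]/Ki.
α = Km,app/Km = 24.0/5.71 = 4.203.
Ki = [I]/(α − 1) = 4.60/3.203 = 1.44 mM.

1.44 mM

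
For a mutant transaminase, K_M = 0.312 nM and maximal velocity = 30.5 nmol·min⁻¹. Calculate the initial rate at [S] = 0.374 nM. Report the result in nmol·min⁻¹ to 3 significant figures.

v = Vmax·[S]/(Km + [S]) = 30.5 × 0.374 / (0.312 + 0.374)
  = 11.41 / 0.6860 = 16.6 nmol·min⁻¹.

16.6 nmol·min⁻¹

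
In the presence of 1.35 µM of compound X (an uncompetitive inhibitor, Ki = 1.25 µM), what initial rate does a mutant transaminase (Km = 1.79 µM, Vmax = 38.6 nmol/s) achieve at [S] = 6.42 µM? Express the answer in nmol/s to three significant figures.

α = 1 + [I]/Ki = 1 + 1.35/1.25 = 2.080.
For an uncompetitive inhibitor, both parameters are divided by α, giving Vmax/α and Km/α: Km,app = 0.861 µM, Vmax,app = 18.6 nmol/s.
v = Vmax,app·[S]/(Km,app + [S]) = 18.6 × 6.42/(0.861 + 6.42) = 16.4 nmol/s.

16.4 nmol/s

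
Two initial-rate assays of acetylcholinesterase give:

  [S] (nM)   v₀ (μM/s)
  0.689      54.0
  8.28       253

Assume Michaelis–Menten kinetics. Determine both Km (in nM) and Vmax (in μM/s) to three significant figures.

Km = 4.16 nM; Vmax = 380 μM/s

In reciprocal form, 1/v = (Km/Vmax)·(1/[S]) + 1/Vmax. The two points give (1/[S], 1/v) = (1.451, 0.01852) and (0.1208, 0.003953).
Slope = (0.01852 − 0.003953)/(1.451 − 0.1208) = 0.01095; intercept = 0.01852 − 0.01095×1.451 = 0.002630.
Vmax = 1/intercept = 380 μM/s; Km = slope × Vmax = 0.01095 × 380 = 4.16 nM.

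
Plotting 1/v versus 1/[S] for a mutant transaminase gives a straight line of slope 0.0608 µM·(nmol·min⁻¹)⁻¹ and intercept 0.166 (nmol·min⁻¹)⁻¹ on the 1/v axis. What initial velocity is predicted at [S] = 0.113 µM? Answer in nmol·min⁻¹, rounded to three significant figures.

1.42 nmol·min⁻¹

The y-intercept is 1/Vmax, so Vmax = 1/0.166 = 6.02 nmol·min⁻¹.
The slope is Km/Vmax, so Km = 0.0608 × 6.02 = 0.366 µM.
Then v = 6.02 × 0.113/(0.366 + 0.113) = 1.42 nmol·min⁻¹.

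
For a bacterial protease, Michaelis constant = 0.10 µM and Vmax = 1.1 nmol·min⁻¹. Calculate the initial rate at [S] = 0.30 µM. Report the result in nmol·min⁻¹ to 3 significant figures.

0.825 nmol·min⁻¹

[S]/(Km+[S]) = 0.30/0.4000 = 0.7500, the fractional saturation.
v = 0.7500 × Vmax = 0.7500 × 1.1 = 0.825 nmol·min⁻¹.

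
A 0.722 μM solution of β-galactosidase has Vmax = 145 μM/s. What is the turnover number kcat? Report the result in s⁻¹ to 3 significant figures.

201 s⁻¹

kcat = Vmax/[E]total = 145 μM/s / 0.722 μM = 201 s⁻¹.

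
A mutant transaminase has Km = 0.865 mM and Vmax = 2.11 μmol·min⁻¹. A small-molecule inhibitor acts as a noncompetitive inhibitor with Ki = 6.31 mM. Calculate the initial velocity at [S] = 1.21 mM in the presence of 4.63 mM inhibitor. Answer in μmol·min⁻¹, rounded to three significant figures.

0.710 μmol·min⁻¹

α = 1 + [I]/Ki = 1 + 4.63/6.31 = 1.734.
For a noncompetitive inhibitor, Vmax is reduced to Vmax/α while Km is unchanged: Km,app = 0.865 mM, Vmax,app = 1.22 μmol·min⁻¹.
v = Vmax,app·[S]/(Km,app + [S]) = 1.22 × 1.21/(0.865 + 1.21) = 0.710 μmol·min⁻¹.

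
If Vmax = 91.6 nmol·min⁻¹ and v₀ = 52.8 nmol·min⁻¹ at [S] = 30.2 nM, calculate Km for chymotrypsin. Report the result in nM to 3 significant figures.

From v = Vmax[S]/(Km+[S]), Km = [S](Vmax − v)/v.
Km = 30.2 × (91.6 − 52.8) / 52.8 = 1172/52.8 = 22.2 nM.

22.2 nM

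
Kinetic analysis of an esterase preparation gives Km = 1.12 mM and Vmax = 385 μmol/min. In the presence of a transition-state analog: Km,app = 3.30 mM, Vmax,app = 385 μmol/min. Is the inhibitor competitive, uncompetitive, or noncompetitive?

Km increases (1.12 → 3.30 mM) while Vmax is unchanged — the hallmark of competitive inhibition.

competitive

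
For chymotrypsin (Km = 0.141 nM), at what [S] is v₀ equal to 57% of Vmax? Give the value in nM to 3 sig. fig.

v/Vmax = [S]/(Km+[S]) = 0.57, so [S] = Km·0.57/(1 − 0.57) = 0.141 × 1.326.
[S] = 0.187 nM.

0.187 nM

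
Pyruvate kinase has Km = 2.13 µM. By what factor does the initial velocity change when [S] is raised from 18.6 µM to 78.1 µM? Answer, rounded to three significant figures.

The fractional saturations are [S]/(Km+[S]) = 18.6/20.73 = 0.8973 and 78.1/80.23 = 0.9735.
v₂/v₁ is just their ratio: 0.9735/0.8973 = 1.08.

1.08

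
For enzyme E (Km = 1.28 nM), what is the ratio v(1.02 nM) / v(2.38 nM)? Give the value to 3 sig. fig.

The fractional saturations are [S]/(Km+[S]) = 2.38/3.660 = 0.6503 and 1.02/2.300 = 0.4435.
v₂/v₁ is just their ratio: 0.4435/0.6503 = 0.682.

0.682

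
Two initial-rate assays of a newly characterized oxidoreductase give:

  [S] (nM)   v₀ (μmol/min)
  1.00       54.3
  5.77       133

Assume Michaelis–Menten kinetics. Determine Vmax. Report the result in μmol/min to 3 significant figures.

In reciprocal form, 1/v = (Km/Vmax)·(1/[S]) + 1/Vmax. The two points give (1/[S], 1/v) = (1.000, 0.01842) and (0.1733, 0.007519).
Slope = (0.01842 − 0.007519)/(1.000 − 0.1733) = 0.01318; intercept = 0.01842 − 0.01318×1.000 = 0.005234.
Vmax = 1/intercept = 191 μmol/min; Km = slope × Vmax = 0.01318 × 191 = 2.52 nM.

191 μmol/min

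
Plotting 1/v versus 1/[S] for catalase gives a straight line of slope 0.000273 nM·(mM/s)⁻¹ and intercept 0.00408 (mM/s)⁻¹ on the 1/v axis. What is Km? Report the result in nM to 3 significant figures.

y-intercept = 1/Vmax ⇒ Vmax = 245 mM/s; slope = Km/Vmax ⇒ Km = slope × Vmax.
Km = 0.000273 × 245 = 0.0669 nM.

0.0669 nM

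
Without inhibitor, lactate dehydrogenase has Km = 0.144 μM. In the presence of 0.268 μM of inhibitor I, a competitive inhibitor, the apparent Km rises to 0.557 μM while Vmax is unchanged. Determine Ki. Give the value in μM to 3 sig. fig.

0.0934 μM

Competitive: Km,app = α·Km with α = 1 + [I]/Ki.
α = Km,app/Km = 0.557/0.144 = 3.868.
Ki = [I]/(α − 1) = 0.268/2.868 = 0.0934 μM.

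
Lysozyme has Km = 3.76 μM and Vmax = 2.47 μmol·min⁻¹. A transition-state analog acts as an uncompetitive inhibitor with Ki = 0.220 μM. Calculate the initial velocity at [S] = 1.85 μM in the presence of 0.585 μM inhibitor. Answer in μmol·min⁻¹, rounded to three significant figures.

α = 1 + [I]/Ki = 1 + 0.585/0.220 = 3.659.
For an uncompetitive inhibitor, both parameters are divided by α, giving Vmax/α and Km/α: Km,app = 1.03 μM, Vmax,app = 0.675 μmol·min⁻¹.
v = Vmax,app·[S]/(Km,app + [S]) = 0.675 × 1.85/(1.03 + 1.85) = 0.434 μmol·min⁻¹.

0.434 μmol·min⁻¹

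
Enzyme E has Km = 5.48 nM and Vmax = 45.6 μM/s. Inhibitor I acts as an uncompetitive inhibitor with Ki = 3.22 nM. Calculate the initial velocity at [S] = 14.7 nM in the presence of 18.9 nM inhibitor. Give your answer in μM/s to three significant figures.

6.30 μM/s

With α = 1 + [I]/Ki = 1 + 18.9/3.22 = 6.870, the uncompetitive rate law is v = (Vmax/α)·[S] / (Km/α + [S]).
v = (45.6/6.870)×14.7 / (5.48/6.870 + 14.7) = 97.58/15.50 = 6.30 μM/s.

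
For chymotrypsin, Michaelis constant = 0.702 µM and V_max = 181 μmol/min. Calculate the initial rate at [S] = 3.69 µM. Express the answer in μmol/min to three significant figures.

[S]/(Km+[S]) = 3.69/4.392 = 0.8402, the fractional saturation.
v = 0.8402 × Vmax = 0.8402 × 181 = 152 μmol/min.

152 μmol/min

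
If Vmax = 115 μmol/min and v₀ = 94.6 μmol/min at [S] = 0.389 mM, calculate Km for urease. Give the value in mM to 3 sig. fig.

v/Vmax = 94.6/115 = 0.8226 = [S]/(Km+[S]).
So Km + [S] = [S]/0.8226 = 0.4729 mM, giving Km = 0.4729 − 0.389 = 0.0839 mM.

0.0839 mM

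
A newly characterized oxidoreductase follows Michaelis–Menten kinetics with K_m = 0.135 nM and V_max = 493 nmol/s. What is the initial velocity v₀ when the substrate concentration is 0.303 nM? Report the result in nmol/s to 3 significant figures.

[S]/(Km+[S]) = 0.303/0.4380 = 0.6918, the fractional saturation.
v = 0.6918 × Vmax = 0.6918 × 493 = 341 nmol/s.

341 nmol/s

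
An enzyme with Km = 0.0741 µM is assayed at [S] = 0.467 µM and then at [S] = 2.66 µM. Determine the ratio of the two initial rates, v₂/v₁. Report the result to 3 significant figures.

1.13

The fractional saturations are [S]/(Km+[S]) = 0.467/0.5411 = 0.8631 and 2.66/2.734 = 0.9729.
v₂/v₁ is just their ratio: 0.9729/0.8631 = 1.13.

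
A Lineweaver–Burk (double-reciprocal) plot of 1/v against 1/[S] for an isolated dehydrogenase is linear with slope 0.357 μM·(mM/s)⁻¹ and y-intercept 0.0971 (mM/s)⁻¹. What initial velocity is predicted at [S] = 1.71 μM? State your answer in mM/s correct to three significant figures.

3.27 mM/s

The y-intercept is 1/Vmax, so Vmax = 1/0.0971 = 10.3 mM/s.
The slope is Km/Vmax, so Km = 0.357 × 10.3 = 3.68 μM.
Then v = 10.3 × 1.71/(3.68 + 1.71) = 3.27 mM/s.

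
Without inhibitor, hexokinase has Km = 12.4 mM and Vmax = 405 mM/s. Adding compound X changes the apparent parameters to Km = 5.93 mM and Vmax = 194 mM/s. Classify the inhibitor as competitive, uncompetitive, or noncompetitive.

Both Km and Vmax decrease by the same factor (~2.09-fold) — characteristic of uncompetitive inhibition.

uncompetitive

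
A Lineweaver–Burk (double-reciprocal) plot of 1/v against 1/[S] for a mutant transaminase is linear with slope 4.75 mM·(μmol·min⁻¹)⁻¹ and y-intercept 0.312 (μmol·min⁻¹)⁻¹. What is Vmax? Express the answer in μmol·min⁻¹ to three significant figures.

3.21 μmol·min⁻¹

The y-intercept of a Lineweaver–Burk plot equals 1/Vmax, so Vmax = 1/0.312 = 3.21 μmol·min⁻¹.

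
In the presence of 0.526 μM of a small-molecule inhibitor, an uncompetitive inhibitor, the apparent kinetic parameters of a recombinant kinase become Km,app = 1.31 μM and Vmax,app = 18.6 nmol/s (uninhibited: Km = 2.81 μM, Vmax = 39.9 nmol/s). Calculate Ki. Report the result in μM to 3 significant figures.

Uncompetitive: Vmax,app = Vmax/α (and Km,app = Km/α) with α = 1 + [I]/Ki.
α = Vmax/Vmax,app = 39.9/18.6 = 2.145.
Since α = 1 + [I]/Ki, [I]/Ki = 2.145 − 1 = 1.145 and Ki = 0.526/1.145 = 0.459 μM.

0.459 μM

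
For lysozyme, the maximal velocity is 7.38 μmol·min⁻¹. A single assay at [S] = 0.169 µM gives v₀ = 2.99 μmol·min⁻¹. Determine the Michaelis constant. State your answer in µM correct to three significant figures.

v/Vmax = 2.99/7.38 = 0.4051 = [S]/(Km+[S]).
So Km + [S] = [S]/0.4051 = 0.4171 µM, giving Km = 0.4171 − 0.169 = 0.248 µM.

0.248 µM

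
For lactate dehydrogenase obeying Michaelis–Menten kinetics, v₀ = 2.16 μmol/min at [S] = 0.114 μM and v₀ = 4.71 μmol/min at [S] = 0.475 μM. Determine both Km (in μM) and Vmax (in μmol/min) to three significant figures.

Km = 0.282 μM; Vmax = 7.51 μmol/min

In reciprocal form, 1/v = (Km/Vmax)·(1/[S]) + 1/Vmax. The two points give (1/[S], 1/v) = (8.772, 0.4630) and (2.105, 0.2123).
Slope = (0.4630 − 0.2123)/(8.772 − 2.105) = 0.03760; intercept = 0.4630 − 0.03760×8.772 = 0.1332.
Vmax = 1/intercept = 7.51 μmol/min; Km = slope × Vmax = 0.03760 × 7.51 = 0.282 μM.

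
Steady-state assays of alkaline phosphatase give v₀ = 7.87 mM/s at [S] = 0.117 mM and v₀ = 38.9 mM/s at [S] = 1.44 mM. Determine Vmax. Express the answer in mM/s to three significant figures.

From v = Vmax[S]/(Km+[S]), each point gives Vmax = v(Km+[S])/[S].
Equating: 7.87(Km+0.117)/0.117 = 38.9(Km+1.44)/1.44.
67.26·Km + 7.87 = 27.01·Km + 38.9, so (67.26 − 27.01)·Km = 38.9 − 7.87.
Km = 31.03/40.25 = 0.771 mM; then Vmax = 7.87(0.771+0.117)/0.117 = 59.7 mM/s.

59.7 mM/s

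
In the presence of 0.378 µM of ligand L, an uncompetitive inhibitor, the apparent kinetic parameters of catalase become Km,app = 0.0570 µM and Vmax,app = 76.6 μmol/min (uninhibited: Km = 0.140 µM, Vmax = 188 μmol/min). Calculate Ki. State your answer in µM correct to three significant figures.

Uncompetitive: Vmax,app = Vmax/α (and Km,app = Km/α) with α = 1 + [I]/Ki.
α = Vmax/Vmax,app = 188/76.6 = 2.454.
Ki = [I]/(α − 1) = 0.378/1.454 = 0.260 µM.

0.260 µM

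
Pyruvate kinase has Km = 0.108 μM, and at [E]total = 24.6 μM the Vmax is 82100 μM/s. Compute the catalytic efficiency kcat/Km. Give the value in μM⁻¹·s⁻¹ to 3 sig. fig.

30900 μM⁻¹·s⁻¹

kcat = Vmax/[E]total = 82100/24.6 = 3340 s⁻¹.
kcat/Km = 3340/0.108 = 30900 μM⁻¹·s⁻¹.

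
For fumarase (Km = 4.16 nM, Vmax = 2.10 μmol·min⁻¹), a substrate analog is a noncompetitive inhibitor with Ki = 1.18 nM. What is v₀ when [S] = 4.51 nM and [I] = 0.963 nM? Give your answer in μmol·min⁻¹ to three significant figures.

α = 1 + [I]/Ki = 1 + 0.963/1.18 = 1.816.
For a noncompetitive inhibitor, Vmax is reduced to Vmax/α while Km is unchanged: Km,app = 4.16 nM, Vmax,app = 1.16 μmol·min⁻¹.
v = Vmax,app·[S]/(Km,app + [S]) = 1.16 × 4.51/(4.16 + 4.51) = 0.602 μmol·min⁻¹.

0.602 μmol·min⁻¹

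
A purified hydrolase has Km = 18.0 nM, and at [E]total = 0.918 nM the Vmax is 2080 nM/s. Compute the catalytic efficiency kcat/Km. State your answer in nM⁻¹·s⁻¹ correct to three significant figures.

126 nM⁻¹·s⁻¹

kcat = Vmax/[E]total = 2080/0.918 = 2270 s⁻¹.
kcat/Km = 2270/18.0 = 126 nM⁻¹·s⁻¹.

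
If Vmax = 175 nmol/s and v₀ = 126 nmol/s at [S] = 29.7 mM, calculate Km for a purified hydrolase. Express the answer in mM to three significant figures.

11.5 mM

From v = Vmax[S]/(Km+[S]), Km = [S](Vmax − v)/v.
Km = 29.7 × (175 − 126) / 126 = 1455/126 = 11.5 mM.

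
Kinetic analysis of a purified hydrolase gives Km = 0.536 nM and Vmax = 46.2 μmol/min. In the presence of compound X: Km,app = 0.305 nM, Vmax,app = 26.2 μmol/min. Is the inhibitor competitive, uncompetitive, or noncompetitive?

Both Km and Vmax decrease by the same factor (~1.76-fold) — characteristic of uncompetitive inhibition.

uncompetitive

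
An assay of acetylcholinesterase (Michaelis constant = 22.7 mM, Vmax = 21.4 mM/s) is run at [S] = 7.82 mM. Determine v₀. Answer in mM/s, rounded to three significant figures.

5.48 mM/s

v = Vmax·[S]/(Km + [S]) = 21.4 × 7.82 / (22.7 + 7.82)
  = 167.3 / 30.52 = 5.48 mM/s.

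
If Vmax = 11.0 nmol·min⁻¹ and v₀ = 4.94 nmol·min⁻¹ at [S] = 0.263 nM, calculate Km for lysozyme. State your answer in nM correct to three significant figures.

v/Vmax = 4.94/11.0 = 0.4491 = [S]/(Km+[S]).
So Km + [S] = [S]/0.4491 = 0.5856 nM, giving Km = 0.5856 − 0.263 = 0.323 nM.

0.323 nM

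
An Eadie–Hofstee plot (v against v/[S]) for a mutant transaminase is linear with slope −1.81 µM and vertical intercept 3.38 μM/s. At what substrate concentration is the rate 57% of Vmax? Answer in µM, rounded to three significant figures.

2.40 µM

The Eadie–Hofstee slope gives Km = 1.81 µM (slope = −Km).
v/Vmax = [S]/(Km+[S]) = 0.57 ⇒ [S] = Km·0.57/(1−0.57) = 1.81 × 1.326 = 2.40 µM.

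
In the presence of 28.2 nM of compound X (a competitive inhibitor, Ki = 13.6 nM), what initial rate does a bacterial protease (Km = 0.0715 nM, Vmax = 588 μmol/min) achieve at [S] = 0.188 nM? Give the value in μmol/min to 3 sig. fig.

271 μmol/min

α = 1 + [I]/Ki = 1 + 28.2/13.6 = 3.074.
For a competitive inhibitor, Vmax is unchanged and the apparent Km becomes α·Km: Km,app = 0.220 nM, Vmax,app = 588 μmol/min.
v = Vmax,app·[S]/(Km,app + [S]) = 588 × 0.188/(0.220 + 0.188) = 271 μmol/min.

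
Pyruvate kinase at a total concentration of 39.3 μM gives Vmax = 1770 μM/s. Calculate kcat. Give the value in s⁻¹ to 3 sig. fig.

45.0 s⁻¹

kcat = Vmax/[E]total = 1770 μM/s / 39.3 μM = 45.0 s⁻¹.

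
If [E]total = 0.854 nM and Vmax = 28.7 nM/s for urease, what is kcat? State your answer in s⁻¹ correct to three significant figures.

kcat = Vmax/[E]total = 28.7 nM/s / 0.854 nM = 33.6 s⁻¹.

33.6 s⁻¹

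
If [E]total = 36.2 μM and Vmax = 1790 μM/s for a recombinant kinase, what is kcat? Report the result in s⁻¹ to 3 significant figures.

kcat = Vmax/[E]total = 1790 μM/s / 36.2 μM = 49.4 s⁻¹.

49.4 s⁻¹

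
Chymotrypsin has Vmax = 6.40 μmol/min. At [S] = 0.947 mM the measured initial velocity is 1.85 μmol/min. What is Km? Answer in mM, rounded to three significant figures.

v/Vmax = 1.85/6.40 = 0.2891 = [S]/(Km+[S]).
So Km + [S] = [S]/0.2891 = 3.276 mM, giving Km = 3.276 − 0.947 = 2.33 mM.

2.33 mM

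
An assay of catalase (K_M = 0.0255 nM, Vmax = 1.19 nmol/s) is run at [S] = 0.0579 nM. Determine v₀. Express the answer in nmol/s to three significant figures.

v = Vmax·[S]/(Km + [S]) = 1.19 × 0.0579 / (0.0255 + 0.0579)
  = 0.06890 / 0.08340 = 0.826 nmol/s.

0.826 nmol/s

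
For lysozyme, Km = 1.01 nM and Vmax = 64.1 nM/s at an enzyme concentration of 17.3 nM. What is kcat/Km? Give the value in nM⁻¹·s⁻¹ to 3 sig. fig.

3.67 nM⁻¹·s⁻¹

kcat = Vmax/[E]total = 64.1/17.3 = 3.71 s⁻¹.
kcat/Km = 3.71/1.01 = 3.67 nM⁻¹·s⁻¹.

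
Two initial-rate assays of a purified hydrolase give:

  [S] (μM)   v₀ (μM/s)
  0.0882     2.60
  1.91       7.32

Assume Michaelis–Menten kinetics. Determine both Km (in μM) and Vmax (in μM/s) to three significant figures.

In reciprocal form, 1/v = (Km/Vmax)·(1/[S]) + 1/Vmax. The two points give (1/[S], 1/v) = (11.34, 0.3846) and (0.5236, 0.1366).
Slope = (0.3846 − 0.1366)/(11.34 − 0.5236) = 0.02293; intercept = 0.3846 − 0.02293×11.34 = 0.1246.
Vmax = 1/intercept = 8.03 μM/s; Km = slope × Vmax = 0.02293 × 8.03 = 0.184 μM.

Km = 0.184 μM; Vmax = 8.03 μM/s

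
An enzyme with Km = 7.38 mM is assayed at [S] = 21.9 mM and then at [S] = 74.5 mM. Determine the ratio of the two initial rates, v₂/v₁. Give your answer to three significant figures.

The fractional saturations are [S]/(Km+[S]) = 21.9/29.28 = 0.7480 and 74.5/81.88 = 0.9099.
v₂/v₁ is just their ratio: 0.9099/0.7480 = 1.22.

1.22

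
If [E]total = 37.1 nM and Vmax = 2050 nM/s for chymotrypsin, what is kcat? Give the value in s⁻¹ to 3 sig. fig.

kcat = Vmax/[E]total = 2050 nM/s / 37.1 nM = 55.3 s⁻¹.

55.3 s⁻¹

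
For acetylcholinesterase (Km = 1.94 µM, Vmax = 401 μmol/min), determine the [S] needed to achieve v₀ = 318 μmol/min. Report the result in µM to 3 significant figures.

7.43 µM

Rearranging v = Vmax[S]/(Km+[S]) gives [S] = Km·v/(Vmax − v).
[S] = 1.94 × 318 / (401 − 318) = 616.9/83.00 = 7.43 µM.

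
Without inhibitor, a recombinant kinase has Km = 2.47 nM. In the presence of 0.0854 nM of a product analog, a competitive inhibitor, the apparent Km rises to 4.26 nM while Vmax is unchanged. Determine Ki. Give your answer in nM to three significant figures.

0.118 nM

Competitive: Km,app = α·Km with α = 1 + [I]/Ki.
α = Km,app/Km = 4.26/2.47 = 1.725.
Ki = [I]/(α − 1) = 0.0854/0.7247 = 0.118 nM.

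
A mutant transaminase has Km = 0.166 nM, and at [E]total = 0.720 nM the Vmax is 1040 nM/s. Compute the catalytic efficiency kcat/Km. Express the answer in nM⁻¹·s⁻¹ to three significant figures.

8700 nM⁻¹·s⁻¹

kcat = Vmax/[E]total = 1040/0.720 = 1440 s⁻¹.
kcat/Km = 1440/0.166 = 8700 nM⁻¹·s⁻¹.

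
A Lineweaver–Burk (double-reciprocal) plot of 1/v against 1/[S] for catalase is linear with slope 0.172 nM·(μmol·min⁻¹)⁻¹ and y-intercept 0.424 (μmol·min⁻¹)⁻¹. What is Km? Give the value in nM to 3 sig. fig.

y-intercept = 1/Vmax ⇒ Vmax = 2.36 μmol·min⁻¹; slope = Km/Vmax ⇒ Km = slope × Vmax.
Km = 0.172 × 2.36 = 0.406 nM.

0.406 nM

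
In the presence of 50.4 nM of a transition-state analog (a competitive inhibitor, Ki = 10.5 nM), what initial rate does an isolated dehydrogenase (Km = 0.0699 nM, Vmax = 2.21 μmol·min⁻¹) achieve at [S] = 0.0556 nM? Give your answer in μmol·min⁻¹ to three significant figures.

With α = 1 + [I]/Ki = 1 + 50.4/10.5 = 5.800, the competitive rate law is v = Vmax[S] / (αKm + [S]).
v = 2.21×0.0556 / (5.800×0.0699 + 0.0556) = 0.1229/0.4610 = 0.267 μmol·min⁻¹.

0.267 μmol·min⁻¹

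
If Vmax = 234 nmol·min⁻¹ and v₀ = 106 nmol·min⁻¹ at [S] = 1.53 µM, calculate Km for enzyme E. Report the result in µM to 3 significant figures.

1.85 µM

From v = Vmax[S]/(Km+[S]), Km = [S](Vmax − v)/v.
Km = 1.53 × (234 − 106) / 106 = 195.8/106 = 1.85 µM.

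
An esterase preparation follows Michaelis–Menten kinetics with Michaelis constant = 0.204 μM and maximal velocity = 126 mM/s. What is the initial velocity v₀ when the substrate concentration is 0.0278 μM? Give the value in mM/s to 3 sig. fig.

15.1 mM/s

v = Vmax·[S]/(Km + [S]) = 126 × 0.0278 / (0.204 + 0.0278)
  = 3.503 / 0.2318 = 15.1 mM/s.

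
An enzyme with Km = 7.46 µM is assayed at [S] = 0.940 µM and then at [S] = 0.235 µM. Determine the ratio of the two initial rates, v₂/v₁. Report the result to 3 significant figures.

0.273

Since Vmax cancels, v₂/v₁ = [S]₂(Km+[S]₁) / [S]₁(Km+[S]₂).
= 0.235×(7.46+0.940) / (0.940×(7.46+0.235)) = 1.974/7.233 = 0.273.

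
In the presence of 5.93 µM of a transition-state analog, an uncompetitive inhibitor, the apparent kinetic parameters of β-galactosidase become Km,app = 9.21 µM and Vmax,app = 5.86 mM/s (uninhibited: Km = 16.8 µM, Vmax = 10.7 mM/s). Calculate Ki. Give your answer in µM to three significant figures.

7.18 µM

Uncompetitive: Vmax,app = Vmax/α (and Km,app = Km/α) with α = 1 + [I]/Ki.
α = Vmax/Vmax,app = 10.7/5.86 = 1.826.
Ki = [I]/(α − 1) = 5.93/0.8259 = 7.18 µM.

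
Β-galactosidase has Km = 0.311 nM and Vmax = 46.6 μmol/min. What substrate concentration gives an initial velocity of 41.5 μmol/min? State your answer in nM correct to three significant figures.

2.53 nM

Rearranging v = Vmax[S]/(Km+[S]) gives [S] = Km·v/(Vmax − v).
[S] = 0.311 × 41.5 / (46.6 − 41.5) = 12.91/5.100 = 2.53 nM.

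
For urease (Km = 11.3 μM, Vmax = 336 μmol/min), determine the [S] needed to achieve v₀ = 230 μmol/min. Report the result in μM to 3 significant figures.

24.5 μM

The required fractional saturation is v/Vmax = 230/336 = 0.6845.
Then [S]/(Km+[S]) = 0.6845 ⇒ [S] = 11.3 × 0.6845/(1 − 0.6845) = 24.5 μM.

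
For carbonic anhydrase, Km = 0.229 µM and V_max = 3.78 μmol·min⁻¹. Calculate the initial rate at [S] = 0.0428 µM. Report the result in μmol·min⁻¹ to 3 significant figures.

0.595 μmol·min⁻¹

[S]/(Km+[S]) = 0.0428/0.2718 = 0.1575, the fractional saturation.
v = 0.1575 × Vmax = 0.1575 × 3.78 = 0.595 μmol·min⁻¹.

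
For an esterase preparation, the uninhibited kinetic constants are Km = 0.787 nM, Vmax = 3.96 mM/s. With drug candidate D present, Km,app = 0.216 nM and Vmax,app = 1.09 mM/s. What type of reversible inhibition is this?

uncompetitive

Both Km and Vmax decrease by the same factor (~3.64-fold) — characteristic of uncompetitive inhibition.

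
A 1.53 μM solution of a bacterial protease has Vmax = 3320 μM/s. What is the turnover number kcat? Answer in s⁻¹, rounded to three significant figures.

2170 s⁻¹

kcat = Vmax/[E]total = 3320 μM/s / 1.53 μM = 2170 s⁻¹.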